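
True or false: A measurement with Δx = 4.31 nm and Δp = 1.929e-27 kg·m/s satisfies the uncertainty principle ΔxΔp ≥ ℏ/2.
No, it violates the uncertainty principle (impossible measurement).

Calculate the product ΔxΔp:
ΔxΔp = (4.310e-09 m) × (1.929e-27 kg·m/s)
ΔxΔp = 8.314e-36 J·s

Compare to the minimum allowed value ℏ/2:
ℏ/2 = 5.273e-35 J·s

Since ΔxΔp = 8.314e-36 J·s < 5.273e-35 J·s = ℏ/2,
the measurement violates the uncertainty principle.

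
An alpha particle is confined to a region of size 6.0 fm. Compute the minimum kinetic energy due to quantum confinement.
36.272 keV

Using the uncertainty principle:

1. Position uncertainty: Δx ≈ 6.000e-15 m
2. Minimum momentum uncertainty: Δp = ℏ/(2Δx) = 8.788e-21 kg·m/s
3. Minimum kinetic energy:
   KE = (Δp)²/(2m) = (8.788e-21)²/(2 × 6.645e-27 kg)
   KE = 5.811e-15 J = 36.272 keV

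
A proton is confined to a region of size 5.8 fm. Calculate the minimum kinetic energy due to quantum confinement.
154.205 keV

Using the uncertainty principle:

1. Position uncertainty: Δx ≈ 5.800e-15 m
2. Minimum momentum uncertainty: Δp = ℏ/(2Δx) = 9.091e-21 kg·m/s
3. Minimum kinetic energy:
   KE = (Δp)²/(2m) = (9.091e-21)²/(2 × 1.673e-27 kg)
   KE = 2.471e-14 J = 154.205 keV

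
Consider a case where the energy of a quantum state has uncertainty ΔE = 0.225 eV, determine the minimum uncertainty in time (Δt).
1.463 fs

Using the energy-time uncertainty principle:
ΔEΔt ≥ ℏ/2

The minimum uncertainty in time is:
Δt_min = ℏ/(2ΔE)
Δt_min = (1.055e-34 J·s) / (2 × 3.605e-20 J)
Δt_min = 1.463e-15 s = 1.463 fs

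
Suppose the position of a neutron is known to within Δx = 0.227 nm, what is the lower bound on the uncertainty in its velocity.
138.683 m/s

Using the Heisenberg uncertainty principle and Δp = mΔv:
ΔxΔp ≥ ℏ/2
Δx(mΔv) ≥ ℏ/2

The minimum uncertainty in velocity is:
Δv_min = ℏ/(2mΔx)
Δv_min = (1.055e-34 J·s) / (2 × 1.675e-27 kg × 2.270e-10 m)
Δv_min = 1.387e+02 m/s = 138.683 m/s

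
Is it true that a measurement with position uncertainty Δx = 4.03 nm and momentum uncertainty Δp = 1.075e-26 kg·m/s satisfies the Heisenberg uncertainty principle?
No, it violates the uncertainty principle (impossible measurement).

Calculate the product ΔxΔp:
ΔxΔp = (4.030e-09 m) × (1.075e-26 kg·m/s)
ΔxΔp = 4.332e-35 J·s

Compare to the minimum allowed value ℏ/2:
ℏ/2 = 5.273e-35 J·s

Since ΔxΔp = 4.332e-35 J·s < 5.273e-35 J·s = ℏ/2,
the measurement violates the uncertainty principle.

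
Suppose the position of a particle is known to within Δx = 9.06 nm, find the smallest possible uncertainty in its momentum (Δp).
5.820 × 10^-27 kg·m/s

Using the Heisenberg uncertainty principle:
ΔxΔp ≥ ℏ/2

The minimum uncertainty in momentum is:
Δp_min = ℏ/(2Δx)
Δp_min = (1.055e-34 J·s) / (2 × 9.060e-09 m)
Δp_min = 5.820e-27 kg·m/s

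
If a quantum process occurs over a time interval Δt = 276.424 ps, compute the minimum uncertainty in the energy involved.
1.191 μeV

Using the energy-time uncertainty principle:
ΔEΔt ≥ ℏ/2

The minimum uncertainty in energy is:
ΔE_min = ℏ/(2Δt)
ΔE_min = (1.055e-34 J·s) / (2 × 2.764e-10 s)
ΔE_min = 1.908e-25 J = 1.191 μeV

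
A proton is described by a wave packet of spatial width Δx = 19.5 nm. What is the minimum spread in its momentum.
2.704 × 10^-27 kg·m/s

For a wave packet, the spatial width Δx and momentum spread Δp are related by the uncertainty principle:
ΔxΔp ≥ ℏ/2

The minimum momentum spread is:
Δp_min = ℏ/(2Δx)
Δp_min = (1.055e-34 J·s) / (2 × 1.950e-08 m)
Δp_min = 2.704e-27 kg·m/s

A wave packet cannot have both a well-defined position and well-defined momentum.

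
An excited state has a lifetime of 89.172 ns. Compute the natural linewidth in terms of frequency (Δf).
892.404 kHz

Using the energy-time uncertainty principle and E = hf:
ΔEΔt ≥ ℏ/2
hΔf·Δt ≥ ℏ/2

The minimum frequency uncertainty is:
Δf = ℏ/(2hτ) = 1/(4πτ)
Δf = 1/(4π × 8.917e-08 s)
Δf = 8.924e+05 Hz = 892.404 kHz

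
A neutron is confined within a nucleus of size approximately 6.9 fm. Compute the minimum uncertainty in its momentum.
7.642 × 10^-21 kg·m/s

Using the Heisenberg uncertainty principle:
ΔxΔp ≥ ℏ/2

With Δx ≈ L = 6.900e-15 m (the confinement size):
Δp_min = ℏ/(2Δx)
Δp_min = (1.055e-34 J·s) / (2 × 6.900e-15 m)
Δp_min = 7.642e-21 kg·m/s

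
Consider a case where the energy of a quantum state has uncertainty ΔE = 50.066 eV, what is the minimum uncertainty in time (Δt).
6.573 as

Using the energy-time uncertainty principle:
ΔEΔt ≥ ℏ/2

The minimum uncertainty in time is:
Δt_min = ℏ/(2ΔE)
Δt_min = (1.055e-34 J·s) / (2 × 8.021e-18 J)
Δt_min = 6.573e-18 s = 6.573 as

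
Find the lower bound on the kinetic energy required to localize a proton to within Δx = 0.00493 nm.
213.432 meV

Localizing a particle requires giving it sufficient momentum uncertainty:

1. From uncertainty principle: Δp ≥ ℏ/(2Δx)
   Δp_min = (1.055e-34 J·s) / (2 × 4.930e-12 m)
   Δp_min = 1.070e-23 kg·m/s

2. This momentum uncertainty corresponds to kinetic energy:
   KE ≈ (Δp)²/(2m) = (1.070e-23)²/(2 × 1.673e-27 kg)
   KE = 3.420e-20 J = 213.432 meV

Tighter localization requires more energy.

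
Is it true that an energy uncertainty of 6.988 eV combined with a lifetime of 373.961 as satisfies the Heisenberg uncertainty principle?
Yes, it satisfies the uncertainty relation.

Calculate the product ΔEΔt:
ΔE = 6.988 eV = 1.120e-18 J
ΔEΔt = (1.120e-18 J) × (3.740e-16 s)
ΔEΔt = 4.187e-34 J·s

Compare to the minimum allowed value ℏ/2:
ℏ/2 = 5.273e-35 J·s

Since ΔEΔt = 4.187e-34 J·s ≥ 5.273e-35 J·s = ℏ/2,
this satisfies the uncertainty relation.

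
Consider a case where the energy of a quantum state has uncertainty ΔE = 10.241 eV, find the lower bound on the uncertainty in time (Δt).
32.136 as

Using the energy-time uncertainty principle:
ΔEΔt ≥ ℏ/2

The minimum uncertainty in time is:
Δt_min = ℏ/(2ΔE)
Δt_min = (1.055e-34 J·s) / (2 × 1.641e-18 J)
Δt_min = 3.214e-17 s = 32.136 as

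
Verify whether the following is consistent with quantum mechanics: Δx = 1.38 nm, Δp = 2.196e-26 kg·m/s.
No, it violates the uncertainty principle (impossible measurement).

Calculate the product ΔxΔp:
ΔxΔp = (1.380e-09 m) × (2.196e-26 kg·m/s)
ΔxΔp = 3.030e-35 J·s

Compare to the minimum allowed value ℏ/2:
ℏ/2 = 5.273e-35 J·s

Since ΔxΔp = 3.030e-35 J·s < 5.273e-35 J·s = ℏ/2,
the measurement violates the uncertainty principle.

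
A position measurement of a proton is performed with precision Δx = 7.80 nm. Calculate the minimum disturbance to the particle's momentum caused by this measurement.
6.760 × 10^-27 kg·m/s

The uncertainty principle implies that measuring position disturbs momentum:
ΔxΔp ≥ ℏ/2

When we measure position with precision Δx, we necessarily introduce a momentum uncertainty:
Δp ≥ ℏ/(2Δx)
Δp_min = (1.055e-34 J·s) / (2 × 7.800e-09 m)
Δp_min = 6.760e-27 kg·m/s

The more precisely we measure position, the greater the momentum disturbance.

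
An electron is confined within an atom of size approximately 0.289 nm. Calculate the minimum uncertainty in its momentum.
1.825 × 10^-25 kg·m/s

Using the Heisenberg uncertainty principle:
ΔxΔp ≥ ℏ/2

With Δx ≈ L = 2.890e-10 m (the confinement size):
Δp_min = ℏ/(2Δx)
Δp_min = (1.055e-34 J·s) / (2 × 2.890e-10 m)
Δp_min = 1.825e-25 kg·m/s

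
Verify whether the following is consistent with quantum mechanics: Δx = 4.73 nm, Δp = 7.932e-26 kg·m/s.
Yes, it satisfies the uncertainty principle.

Calculate the product ΔxΔp:
ΔxΔp = (4.730e-09 m) × (7.932e-26 kg·m/s)
ΔxΔp = 3.752e-34 J·s

Compare to the minimum allowed value ℏ/2:
ℏ/2 = 5.273e-35 J·s

Since ΔxΔp = 3.752e-34 J·s ≥ 5.273e-35 J·s = ℏ/2,
the measurement satisfies the uncertainty principle.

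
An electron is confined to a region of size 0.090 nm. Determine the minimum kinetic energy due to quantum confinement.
1.176 eV

Using the uncertainty principle:

1. Position uncertainty: Δx ≈ 9.000e-11 m
2. Minimum momentum uncertainty: Δp = ℏ/(2Δx) = 5.859e-25 kg·m/s
3. Minimum kinetic energy:
   KE = (Δp)²/(2m) = (5.859e-25)²/(2 × 9.109e-31 kg)
   KE = 1.884e-19 J = 1.176 eV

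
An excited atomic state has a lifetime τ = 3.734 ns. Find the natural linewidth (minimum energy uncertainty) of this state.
88.138 neV

Using the energy-time uncertainty principle:
ΔEΔt ≥ ℏ/2

The lifetime τ represents the time uncertainty Δt.
The natural linewidth (minimum energy uncertainty) is:

ΔE = ℏ/(2τ)
ΔE = (1.055e-34 J·s) / (2 × 3.734e-09 s)
ΔE = 1.412e-26 J = 88.138 neV

This natural linewidth limits the precision of spectroscopic measurements.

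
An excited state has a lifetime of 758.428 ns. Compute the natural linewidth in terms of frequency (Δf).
104.924 kHz

Using the energy-time uncertainty principle and E = hf:
ΔEΔt ≥ ℏ/2
hΔf·Δt ≥ ℏ/2

The minimum frequency uncertainty is:
Δf = ℏ/(2hτ) = 1/(4πτ)
Δf = 1/(4π × 7.584e-07 s)
Δf = 1.049e+05 Hz = 104.924 kHz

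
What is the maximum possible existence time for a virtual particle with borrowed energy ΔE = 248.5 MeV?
1.324 ys

Using the energy-time uncertainty principle:
ΔEΔt ≥ ℏ/2

For a virtual particle borrowing energy ΔE, the maximum lifetime is:
Δt_max = ℏ/(2ΔE)

Converting energy:
ΔE = 248.5 MeV = 3.981e-11 J

Δt_max = (1.055e-34 J·s) / (2 × 3.981e-11 J)
Δt_max = 1.324e-24 s = 1.324 ys

Virtual particles with higher borrowed energy exist for shorter times.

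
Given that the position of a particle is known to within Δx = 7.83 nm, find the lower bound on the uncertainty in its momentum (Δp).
6.734 × 10^-27 kg·m/s

Using the Heisenberg uncertainty principle:
ΔxΔp ≥ ℏ/2

The minimum uncertainty in momentum is:
Δp_min = ℏ/(2Δx)
Δp_min = (1.055e-34 J·s) / (2 × 7.830e-09 m)
Δp_min = 6.734e-27 kg·m/s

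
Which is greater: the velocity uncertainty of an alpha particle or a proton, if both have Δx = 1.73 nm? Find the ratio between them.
The proton has the larger minimum velocity uncertainty, by a ratio of 4.0.

For both particles, Δp_min = ℏ/(2Δx) = 3.048e-26 kg·m/s (same for both).

The velocity uncertainty is Δv = Δp/m:
- alpha particle: Δv = 3.048e-26 / 6.645e-27 = 4.587e+00 m/s = 4.587 m/s
- proton: Δv = 3.048e-26 / 1.673e-27 = 1.822e+01 m/s = 18.222 m/s

Ratio: 1.822e+01 / 4.587e+00 = 4.0

The lighter particle has larger velocity uncertainty because Δv ∝ 1/m.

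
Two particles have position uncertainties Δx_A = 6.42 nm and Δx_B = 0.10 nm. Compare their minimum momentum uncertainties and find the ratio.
Particle B has the larger minimum momentum uncertainty, by a factor of 64.20.

For each particle, the minimum momentum uncertainty is Δp_min = ℏ/(2Δx):

Particle A: Δp_A = ℏ/(2×6.420e-09 m) = 8.213e-27 kg·m/s
Particle B: Δp_B = ℏ/(2×1.000e-10 m) = 5.273e-25 kg·m/s

Ratio: Δp_B/Δp_A = 64.20

Since Δp_min ∝ 1/Δx, the particle with smaller position uncertainty (B) has larger momentum uncertainty.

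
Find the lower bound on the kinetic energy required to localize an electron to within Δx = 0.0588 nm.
2.755 eV

Localizing a particle requires giving it sufficient momentum uncertainty:

1. From uncertainty principle: Δp ≥ ℏ/(2Δx)
   Δp_min = (1.055e-34 J·s) / (2 × 5.880e-11 m)
   Δp_min = 8.967e-25 kg·m/s

2. This momentum uncertainty corresponds to kinetic energy:
   KE ≈ (Δp)²/(2m) = (8.967e-25)²/(2 × 9.109e-31 kg)
   KE = 4.414e-19 J = 2.755 eV

Tighter localization requires more energy.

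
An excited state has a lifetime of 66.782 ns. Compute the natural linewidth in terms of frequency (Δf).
1.192 MHz

Using the energy-time uncertainty principle and E = hf:
ΔEΔt ≥ ℏ/2
hΔf·Δt ≥ ℏ/2

The minimum frequency uncertainty is:
Δf = ℏ/(2hτ) = 1/(4πτ)
Δf = 1/(4π × 6.678e-08 s)
Δf = 1.192e+06 Hz = 1.192 MHz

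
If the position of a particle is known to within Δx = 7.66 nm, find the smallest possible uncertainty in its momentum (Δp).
6.884 × 10^-27 kg·m/s

Using the Heisenberg uncertainty principle:
ΔxΔp ≥ ℏ/2

The minimum uncertainty in momentum is:
Δp_min = ℏ/(2Δx)
Δp_min = (1.055e-34 J·s) / (2 × 7.660e-09 m)
Δp_min = 6.884e-27 kg·m/s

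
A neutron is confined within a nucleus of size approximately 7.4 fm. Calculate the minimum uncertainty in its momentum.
7.125 × 10^-21 kg·m/s

Using the Heisenberg uncertainty principle:
ΔxΔp ≥ ℏ/2

With Δx ≈ L = 7.400e-15 m (the confinement size):
Δp_min = ℏ/(2Δx)
Δp_min = (1.055e-34 J·s) / (2 × 7.400e-15 m)
Δp_min = 7.125e-21 kg·m/s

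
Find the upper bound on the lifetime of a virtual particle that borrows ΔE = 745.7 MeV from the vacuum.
4.413 × 10^-25 s

Using the energy-time uncertainty principle:
ΔEΔt ≥ ℏ/2

For a virtual particle borrowing energy ΔE, the maximum lifetime is:
Δt_max = ℏ/(2ΔE)

Converting energy:
ΔE = 745.7 MeV = 1.195e-10 J

Δt_max = (1.055e-34 J·s) / (2 × 1.195e-10 J)
Δt_max = 4.413e-25 s = 4.413 × 10^-25 s

Virtual particles with higher borrowed energy exist for shorter times.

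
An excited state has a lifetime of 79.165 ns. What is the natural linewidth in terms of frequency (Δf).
1.005 MHz

Using the energy-time uncertainty principle and E = hf:
ΔEΔt ≥ ℏ/2
hΔf·Δt ≥ ℏ/2

The minimum frequency uncertainty is:
Δf = ℏ/(2hτ) = 1/(4πτ)
Δf = 1/(4π × 7.917e-08 s)
Δf = 1.005e+06 Hz = 1.005 MHz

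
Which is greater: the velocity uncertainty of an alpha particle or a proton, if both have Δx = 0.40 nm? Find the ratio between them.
The proton has the larger minimum velocity uncertainty, by a ratio of 4.0.

For both particles, Δp_min = ℏ/(2Δx) = 1.318e-25 kg·m/s (same for both).

The velocity uncertainty is Δv = Δp/m:
- alpha particle: Δv = 1.318e-25 / 6.645e-27 = 1.984e+01 m/s = 19.839 m/s
- proton: Δv = 1.318e-25 / 1.673e-27 = 7.881e+01 m/s = 78.811 m/s

Ratio: 7.881e+01 / 1.984e+01 = 4.0

The lighter particle has larger velocity uncertainty because Δv ∝ 1/m.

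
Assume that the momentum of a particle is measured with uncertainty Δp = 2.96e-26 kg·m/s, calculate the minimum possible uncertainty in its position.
1.781 nm

Using the Heisenberg uncertainty principle:
ΔxΔp ≥ ℏ/2

The minimum uncertainty in position is:
Δx_min = ℏ/(2Δp)
Δx_min = (1.055e-34 J·s) / (2 × 2.960e-26 kg·m/s)
Δx_min = 1.781e-09 m = 1.781 nm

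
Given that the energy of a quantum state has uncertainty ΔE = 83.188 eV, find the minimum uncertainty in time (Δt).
3.956 as

Using the energy-time uncertainty principle:
ΔEΔt ≥ ℏ/2

The minimum uncertainty in time is:
Δt_min = ℏ/(2ΔE)
Δt_min = (1.055e-34 J·s) / (2 × 1.333e-17 J)
Δt_min = 3.956e-18 s = 3.956 as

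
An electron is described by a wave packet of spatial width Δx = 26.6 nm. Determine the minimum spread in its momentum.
1.982 × 10^-27 kg·m/s

For a wave packet, the spatial width Δx and momentum spread Δp are related by the uncertainty principle:
ΔxΔp ≥ ℏ/2

The minimum momentum spread is:
Δp_min = ℏ/(2Δx)
Δp_min = (1.055e-34 J·s) / (2 × 2.660e-08 m)
Δp_min = 1.982e-27 kg·m/s

A wave packet cannot have both a well-defined position and well-defined momentum.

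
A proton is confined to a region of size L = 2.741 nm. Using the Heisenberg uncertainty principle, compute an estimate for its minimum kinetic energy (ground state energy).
690.456 neV

Using the uncertainty principle to estimate ground state energy:

1. The position uncertainty is approximately the confinement size:
   Δx ≈ L = 2.741e-09 m

2. From ΔxΔp ≥ ℏ/2, the minimum momentum uncertainty is:
   Δp ≈ ℏ/(2L) = 1.924e-26 kg·m/s

3. The kinetic energy is approximately:
   KE ≈ (Δp)²/(2m) = (1.924e-26)²/(2 × 1.673e-27 kg)
   KE ≈ 1.106e-25 J = 690.456 neV

This is an order-of-magnitude estimate of the ground state energy.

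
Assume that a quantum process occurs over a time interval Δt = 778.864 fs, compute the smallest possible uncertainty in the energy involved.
422.546 μeV

Using the energy-time uncertainty principle:
ΔEΔt ≥ ℏ/2

The minimum uncertainty in energy is:
ΔE_min = ℏ/(2Δt)
ΔE_min = (1.055e-34 J·s) / (2 × 7.789e-13 s)
ΔE_min = 6.770e-23 J = 422.546 μeV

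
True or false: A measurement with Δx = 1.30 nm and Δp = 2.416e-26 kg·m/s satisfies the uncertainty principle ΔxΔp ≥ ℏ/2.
No, it violates the uncertainty principle (impossible measurement).

Calculate the product ΔxΔp:
ΔxΔp = (1.300e-09 m) × (2.416e-26 kg·m/s)
ΔxΔp = 3.141e-35 J·s

Compare to the minimum allowed value ℏ/2:
ℏ/2 = 5.273e-35 J·s

Since ΔxΔp = 3.141e-35 J·s < 5.273e-35 J·s = ℏ/2,
the measurement violates the uncertainty principle.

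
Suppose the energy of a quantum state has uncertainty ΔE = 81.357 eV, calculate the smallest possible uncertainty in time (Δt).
4.045 as

Using the energy-time uncertainty principle:
ΔEΔt ≥ ℏ/2

The minimum uncertainty in time is:
Δt_min = ℏ/(2ΔE)
Δt_min = (1.055e-34 J·s) / (2 × 1.303e-17 J)
Δt_min = 4.045e-18 s = 4.045 as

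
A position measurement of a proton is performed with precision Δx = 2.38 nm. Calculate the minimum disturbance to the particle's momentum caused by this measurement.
2.215 × 10^-26 kg·m/s

The uncertainty principle implies that measuring position disturbs momentum:
ΔxΔp ≥ ℏ/2

When we measure position with precision Δx, we necessarily introduce a momentum uncertainty:
Δp ≥ ℏ/(2Δx)
Δp_min = (1.055e-34 J·s) / (2 × 2.380e-09 m)
Δp_min = 2.215e-26 kg·m/s

The more precisely we measure position, the greater the momentum disturbance.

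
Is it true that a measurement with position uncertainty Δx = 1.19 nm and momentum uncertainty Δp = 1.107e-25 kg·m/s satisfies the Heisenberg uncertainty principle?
Yes, it satisfies the uncertainty principle.

Calculate the product ΔxΔp:
ΔxΔp = (1.190e-09 m) × (1.107e-25 kg·m/s)
ΔxΔp = 1.317e-34 J·s

Compare to the minimum allowed value ℏ/2:
ℏ/2 = 5.273e-35 J·s

Since ΔxΔp = 1.317e-34 J·s ≥ 5.273e-35 J·s = ℏ/2,
the measurement satisfies the uncertainty principle.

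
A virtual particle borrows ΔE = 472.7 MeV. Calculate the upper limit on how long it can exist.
6.962 × 10^-25 s

Using the energy-time uncertainty principle:
ΔEΔt ≥ ℏ/2

For a virtual particle borrowing energy ΔE, the maximum lifetime is:
Δt_max = ℏ/(2ΔE)

Converting energy:
ΔE = 472.7 MeV = 7.573e-11 J

Δt_max = (1.055e-34 J·s) / (2 × 7.573e-11 J)
Δt_max = 6.962e-25 s = 6.962 × 10^-25 s

Virtual particles with higher borrowed energy exist for shorter times.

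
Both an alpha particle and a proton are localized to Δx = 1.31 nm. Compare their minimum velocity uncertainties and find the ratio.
The proton has the larger minimum velocity uncertainty, by a ratio of 4.0.

For both particles, Δp_min = ℏ/(2Δx) = 4.025e-26 kg·m/s (same for both).

The velocity uncertainty is Δv = Δp/m:
- alpha particle: Δv = 4.025e-26 / 6.645e-27 = 6.058e+00 m/s = 6.058 m/s
- proton: Δv = 4.025e-26 / 1.673e-27 = 2.406e+01 m/s = 24.065 m/s

Ratio: 2.406e+01 / 6.058e+00 = 4.0

The lighter particle has larger velocity uncertainty because Δv ∝ 1/m.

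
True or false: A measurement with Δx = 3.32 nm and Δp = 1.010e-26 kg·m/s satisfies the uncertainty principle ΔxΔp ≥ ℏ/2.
No, it violates the uncertainty principle (impossible measurement).

Calculate the product ΔxΔp:
ΔxΔp = (3.320e-09 m) × (1.010e-26 kg·m/s)
ΔxΔp = 3.353e-35 J·s

Compare to the minimum allowed value ℏ/2:
ℏ/2 = 5.273e-35 J·s

Since ΔxΔp = 3.353e-35 J·s < 5.273e-35 J·s = ℏ/2,
the measurement violates the uncertainty principle.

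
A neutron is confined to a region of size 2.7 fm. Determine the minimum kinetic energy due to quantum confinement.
710.605 keV

Using the uncertainty principle:

1. Position uncertainty: Δx ≈ 2.700e-15 m
2. Minimum momentum uncertainty: Δp = ℏ/(2Δx) = 1.953e-20 kg·m/s
3. Minimum kinetic energy:
   KE = (Δp)²/(2m) = (1.953e-20)²/(2 × 1.675e-27 kg)
   KE = 1.139e-13 J = 710.605 keV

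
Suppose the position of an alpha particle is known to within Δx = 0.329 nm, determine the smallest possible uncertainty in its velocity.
24.120 m/s

Using the Heisenberg uncertainty principle and Δp = mΔv:
ΔxΔp ≥ ℏ/2
Δx(mΔv) ≥ ℏ/2

The minimum uncertainty in velocity is:
Δv_min = ℏ/(2mΔx)
Δv_min = (1.055e-34 J·s) / (2 × 6.645e-27 kg × 3.290e-10 m)
Δv_min = 2.412e+01 m/s = 24.120 m/s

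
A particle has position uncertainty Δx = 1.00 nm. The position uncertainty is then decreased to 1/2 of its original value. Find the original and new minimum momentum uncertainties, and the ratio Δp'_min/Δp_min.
Original Δp_min = 5.273 × 10^-26 kg·m/s; new Δp'_min = 1.055 × 10^-25 kg·m/s; ratio Δp'_min/Δp_min = 2.

From the uncertainty principle ΔxΔp ≥ ℏ/2, the minimum momentum uncertainty is Δp_min = ℏ/(2Δx).

Original (Δx = 1.00 nm = 1.000e-09 m):
Δp_min = (1.055e-34 J·s)/(2 × 1.000e-09 m) = 5.273e-26 kg·m/s

When Δx → (1/2)Δx:
Δp'_min = ℏ/(2 × (1/2)Δx) = 2 × ℏ/(2Δx) = 2 × Δp_min
Δp'_min = 2 × 5.273e-26 kg·m/s = 1.055e-25 kg·m/s

Since Δp_min ∝ 1/Δx, when Δx is decreased to 1/2 of its original value, Δp_min increases to 2 times its original value.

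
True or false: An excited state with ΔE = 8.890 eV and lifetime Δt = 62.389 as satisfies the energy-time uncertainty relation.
Yes, it satisfies the uncertainty relation.

Calculate the product ΔEΔt:
ΔE = 8.890 eV = 1.424e-18 J
ΔEΔt = (1.424e-18 J) × (6.239e-17 s)
ΔEΔt = 8.886e-35 J·s

Compare to the minimum allowed value ℏ/2:
ℏ/2 = 5.273e-35 J·s

Since ΔEΔt = 8.886e-35 J·s ≥ 5.273e-35 J·s = ℏ/2,
this satisfies the uncertainty relation.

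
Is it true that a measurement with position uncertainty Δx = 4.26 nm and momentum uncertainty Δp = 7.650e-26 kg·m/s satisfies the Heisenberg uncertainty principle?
Yes, it satisfies the uncertainty principle.

Calculate the product ΔxΔp:
ΔxΔp = (4.260e-09 m) × (7.650e-26 kg·m/s)
ΔxΔp = 3.259e-34 J·s

Compare to the minimum allowed value ℏ/2:
ℏ/2 = 5.273e-35 J·s

Since ΔxΔp = 3.259e-34 J·s ≥ 5.273e-35 J·s = ℏ/2,
the measurement satisfies the uncertainty principle.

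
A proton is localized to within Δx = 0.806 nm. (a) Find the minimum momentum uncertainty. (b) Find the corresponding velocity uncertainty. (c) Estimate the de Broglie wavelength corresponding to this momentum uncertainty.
(a) Δp_min = 6.542 × 10^-26 kg·m/s
(b) Δv_min = 39.112 m/s
(c) λ_dB = 10.128 nm

Step-by-step:

(a) From the uncertainty principle:
Δp_min = ℏ/(2Δx) = (1.055e-34 J·s)/(2 × 8.060e-10 m) = 6.542e-26 kg·m/s

(b) The velocity uncertainty:
Δv = Δp/m = (6.542e-26 kg·m/s)/(1.673e-27 kg) = 3.911e+01 m/s = 39.112 m/s

(c) The de Broglie wavelength for this momentum:
λ = h/p = (6.626e-34 J·s)/(6.542e-26 kg·m/s) = 1.013e-08 m = 10.128 nm

Note: The de Broglie wavelength is comparable to the localization size, as expected from wave-particle duality.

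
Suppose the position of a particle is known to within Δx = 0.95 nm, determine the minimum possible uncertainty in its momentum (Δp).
5.550 × 10^-26 kg·m/s

Using the Heisenberg uncertainty principle:
ΔxΔp ≥ ℏ/2

The minimum uncertainty in momentum is:
Δp_min = ℏ/(2Δx)
Δp_min = (1.055e-34 J·s) / (2 × 9.500e-10 m)
Δp_min = 5.550e-26 kg·m/s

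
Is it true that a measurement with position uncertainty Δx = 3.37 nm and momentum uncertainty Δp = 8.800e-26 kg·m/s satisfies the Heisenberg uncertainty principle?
Yes, it satisfies the uncertainty principle.

Calculate the product ΔxΔp:
ΔxΔp = (3.370e-09 m) × (8.800e-26 kg·m/s)
ΔxΔp = 2.966e-34 J·s

Compare to the minimum allowed value ℏ/2:
ℏ/2 = 5.273e-35 J·s

Since ΔxΔp = 2.966e-34 J·s ≥ 5.273e-35 J·s = ℏ/2,
the measurement satisfies the uncertainty principle.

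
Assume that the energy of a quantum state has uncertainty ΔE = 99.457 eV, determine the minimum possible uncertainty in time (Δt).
3.309 as

Using the energy-time uncertainty principle:
ΔEΔt ≥ ℏ/2

The minimum uncertainty in time is:
Δt_min = ℏ/(2ΔE)
Δt_min = (1.055e-34 J·s) / (2 × 1.593e-17 J)
Δt_min = 3.309e-18 s = 3.309 as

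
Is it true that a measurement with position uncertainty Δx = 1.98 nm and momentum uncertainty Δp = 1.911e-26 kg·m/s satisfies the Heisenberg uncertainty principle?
No, it violates the uncertainty principle (impossible measurement).

Calculate the product ΔxΔp:
ΔxΔp = (1.980e-09 m) × (1.911e-26 kg·m/s)
ΔxΔp = 3.784e-35 J·s

Compare to the minimum allowed value ℏ/2:
ℏ/2 = 5.273e-35 J·s

Since ΔxΔp = 3.784e-35 J·s < 5.273e-35 J·s = ℏ/2,
the measurement violates the uncertainty principle.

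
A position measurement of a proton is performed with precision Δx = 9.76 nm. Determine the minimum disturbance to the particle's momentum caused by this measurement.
5.403 × 10^-27 kg·m/s

The uncertainty principle implies that measuring position disturbs momentum:
ΔxΔp ≥ ℏ/2

When we measure position with precision Δx, we necessarily introduce a momentum uncertainty:
Δp ≥ ℏ/(2Δx)
Δp_min = (1.055e-34 J·s) / (2 × 9.760e-09 m)
Δp_min = 5.403e-27 kg·m/s

The more precisely we measure position, the greater the momentum disturbance.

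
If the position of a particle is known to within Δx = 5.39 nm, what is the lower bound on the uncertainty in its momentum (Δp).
9.783 × 10^-27 kg·m/s

Using the Heisenberg uncertainty principle:
ΔxΔp ≥ ℏ/2

The minimum uncertainty in momentum is:
Δp_min = ℏ/(2Δx)
Δp_min = (1.055e-34 J·s) / (2 × 5.390e-09 m)
Δp_min = 9.783e-27 kg·m/s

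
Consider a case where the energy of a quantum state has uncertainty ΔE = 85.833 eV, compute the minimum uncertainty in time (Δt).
3.834 as

Using the energy-time uncertainty principle:
ΔEΔt ≥ ℏ/2

The minimum uncertainty in time is:
Δt_min = ℏ/(2ΔE)
Δt_min = (1.055e-34 J·s) / (2 × 1.375e-17 J)
Δt_min = 3.834e-18 s = 3.834 as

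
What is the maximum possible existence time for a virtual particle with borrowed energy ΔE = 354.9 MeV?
9.273 × 10^-25 s

Using the energy-time uncertainty principle:
ΔEΔt ≥ ℏ/2

For a virtual particle borrowing energy ΔE, the maximum lifetime is:
Δt_max = ℏ/(2ΔE)

Converting energy:
ΔE = 354.9 MeV = 5.686e-11 J

Δt_max = (1.055e-34 J·s) / (2 × 5.686e-11 J)
Δt_max = 9.273e-25 s = 9.273 × 10^-25 s

Virtual particles with higher borrowed energy exist for shorter times.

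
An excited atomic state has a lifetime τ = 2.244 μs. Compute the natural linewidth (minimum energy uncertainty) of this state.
146.660 peV

Using the energy-time uncertainty principle:
ΔEΔt ≥ ℏ/2

The lifetime τ represents the time uncertainty Δt.
The natural linewidth (minimum energy uncertainty) is:

ΔE = ℏ/(2τ)
ΔE = (1.055e-34 J·s) / (2 × 2.244e-06 s)
ΔE = 2.350e-29 J = 146.660 peV

This natural linewidth limits the precision of spectroscopic measurements.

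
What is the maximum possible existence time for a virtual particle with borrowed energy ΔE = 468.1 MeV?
7.031 × 10^-25 s

Using the energy-time uncertainty principle:
ΔEΔt ≥ ℏ/2

For a virtual particle borrowing energy ΔE, the maximum lifetime is:
Δt_max = ℏ/(2ΔE)

Converting energy:
ΔE = 468.1 MeV = 7.500e-11 J

Δt_max = (1.055e-34 J·s) / (2 × 7.500e-11 J)
Δt_max = 7.031e-25 s = 7.031 × 10^-25 s

Virtual particles with higher borrowed energy exist for shorter times.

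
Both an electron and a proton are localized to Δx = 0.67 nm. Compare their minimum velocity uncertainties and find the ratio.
The electron has the larger minimum velocity uncertainty, by a ratio of 1836.2.

For both particles, Δp_min = ℏ/(2Δx) = 7.870e-26 kg·m/s (same for both).

The velocity uncertainty is Δv = Δp/m:
- electron: Δv = 7.870e-26 / 9.109e-31 = 8.639e+04 m/s = 86.394 km/s
- proton: Δv = 7.870e-26 / 1.673e-27 = 4.705e+01 m/s = 47.052 m/s

Ratio: 8.639e+04 / 4.705e+01 = 1836.2

The lighter particle has larger velocity uncertainty because Δv ∝ 1/m.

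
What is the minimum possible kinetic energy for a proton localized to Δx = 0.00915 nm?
61.960 meV

Localizing a particle requires giving it sufficient momentum uncertainty:

1. From uncertainty principle: Δp ≥ ℏ/(2Δx)
   Δp_min = (1.055e-34 J·s) / (2 × 9.150e-12 m)
   Δp_min = 5.763e-24 kg·m/s

2. This momentum uncertainty corresponds to kinetic energy:
   KE ≈ (Δp)²/(2m) = (5.763e-24)²/(2 × 1.673e-27 kg)
   KE = 9.927e-21 J = 61.960 meV

Tighter localization requires more energy.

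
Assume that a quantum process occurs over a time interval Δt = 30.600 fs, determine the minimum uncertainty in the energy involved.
10.755 meV

Using the energy-time uncertainty principle:
ΔEΔt ≥ ℏ/2

The minimum uncertainty in energy is:
ΔE_min = ℏ/(2Δt)
ΔE_min = (1.055e-34 J·s) / (2 × 3.060e-14 s)
ΔE_min = 1.723e-21 J = 10.755 meV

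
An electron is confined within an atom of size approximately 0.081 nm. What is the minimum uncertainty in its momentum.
6.510 × 10^-25 kg·m/s

Using the Heisenberg uncertainty principle:
ΔxΔp ≥ ℏ/2

With Δx ≈ L = 8.100e-11 m (the confinement size):
Δp_min = ℏ/(2Δx)
Δp_min = (1.055e-34 J·s) / (2 × 8.100e-11 m)
Δp_min = 6.510e-25 kg·m/s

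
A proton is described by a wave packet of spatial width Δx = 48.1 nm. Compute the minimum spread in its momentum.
1.096 × 10^-27 kg·m/s

For a wave packet, the spatial width Δx and momentum spread Δp are related by the uncertainty principle:
ΔxΔp ≥ ℏ/2

The minimum momentum spread is:
Δp_min = ℏ/(2Δx)
Δp_min = (1.055e-34 J·s) / (2 × 4.810e-08 m)
Δp_min = 1.096e-27 kg·m/s

A wave packet cannot have both a well-defined position and well-defined momentum.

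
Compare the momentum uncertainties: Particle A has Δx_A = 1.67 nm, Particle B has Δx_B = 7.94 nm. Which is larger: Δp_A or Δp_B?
Particle A has the larger minimum momentum uncertainty, by a factor of 4.75.

For each particle, the minimum momentum uncertainty is Δp_min = ℏ/(2Δx):

Particle A: Δp_A = ℏ/(2×1.670e-09 m) = 3.157e-26 kg·m/s
Particle B: Δp_B = ℏ/(2×7.940e-09 m) = 6.641e-27 kg·m/s

Ratio: Δp_A/Δp_B = 4.75

Since Δp_min ∝ 1/Δx, the particle with smaller position uncertainty (A) has larger momentum uncertainty.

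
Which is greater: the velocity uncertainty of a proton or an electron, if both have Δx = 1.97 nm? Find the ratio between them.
The electron has the larger minimum velocity uncertainty, by a ratio of 1836.2.

For both particles, Δp_min = ℏ/(2Δx) = 2.677e-26 kg·m/s (same for both).

The velocity uncertainty is Δv = Δp/m:
- proton: Δv = 2.677e-26 / 1.673e-27 = 1.600e+01 m/s = 16.002 m/s
- electron: Δv = 2.677e-26 / 9.109e-31 = 2.938e+04 m/s = 29.383 km/s

Ratio: 2.938e+04 / 1.600e+01 = 1836.2

The lighter particle has larger velocity uncertainty because Δv ∝ 1/m.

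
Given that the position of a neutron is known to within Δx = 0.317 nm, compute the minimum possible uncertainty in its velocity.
99.310 m/s

Using the Heisenberg uncertainty principle and Δp = mΔv:
ΔxΔp ≥ ℏ/2
Δx(mΔv) ≥ ℏ/2

The minimum uncertainty in velocity is:
Δv_min = ℏ/(2mΔx)
Δv_min = (1.055e-34 J·s) / (2 × 1.675e-27 kg × 3.170e-10 m)
Δv_min = 9.931e+01 m/s = 99.310 m/s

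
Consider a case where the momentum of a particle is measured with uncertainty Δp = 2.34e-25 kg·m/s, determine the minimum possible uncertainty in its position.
225.336 pm

Using the Heisenberg uncertainty principle:
ΔxΔp ≥ ℏ/2

The minimum uncertainty in position is:
Δx_min = ℏ/(2Δp)
Δx_min = (1.055e-34 J·s) / (2 × 2.340e-25 kg·m/s)
Δx_min = 2.253e-10 m = 225.336 pm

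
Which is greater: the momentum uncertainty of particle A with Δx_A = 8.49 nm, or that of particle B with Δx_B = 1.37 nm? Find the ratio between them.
Particle B has the larger minimum momentum uncertainty, by a factor of 6.20.

For each particle, the minimum momentum uncertainty is Δp_min = ℏ/(2Δx):

Particle A: Δp_A = ℏ/(2×8.490e-09 m) = 6.211e-27 kg·m/s
Particle B: Δp_B = ℏ/(2×1.370e-09 m) = 3.849e-26 kg·m/s

Ratio: Δp_B/Δp_A = 6.20

Since Δp_min ∝ 1/Δx, the particle with smaller position uncertainty (B) has larger momentum uncertainty.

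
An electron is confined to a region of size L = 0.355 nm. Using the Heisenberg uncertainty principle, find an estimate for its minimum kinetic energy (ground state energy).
75.580 meV

Using the uncertainty principle to estimate ground state energy:

1. The position uncertainty is approximately the confinement size:
   Δx ≈ L = 3.550e-10 m

2. From ΔxΔp ≥ ℏ/2, the minimum momentum uncertainty is:
   Δp ≈ ℏ/(2L) = 1.485e-25 kg·m/s

3. The kinetic energy is approximately:
   KE ≈ (Δp)²/(2m) = (1.485e-25)²/(2 × 9.109e-31 kg)
   KE ≈ 1.211e-20 J = 75.580 meV

This is an order-of-magnitude estimate of the ground state energy.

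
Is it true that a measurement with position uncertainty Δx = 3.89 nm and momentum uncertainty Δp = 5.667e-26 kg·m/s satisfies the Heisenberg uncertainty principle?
Yes, it satisfies the uncertainty principle.

Calculate the product ΔxΔp:
ΔxΔp = (3.890e-09 m) × (5.667e-26 kg·m/s)
ΔxΔp = 2.204e-34 J·s

Compare to the minimum allowed value ℏ/2:
ℏ/2 = 5.273e-35 J·s

Since ΔxΔp = 2.204e-34 J·s ≥ 5.273e-35 J·s = ℏ/2,
the measurement satisfies the uncertainty principle.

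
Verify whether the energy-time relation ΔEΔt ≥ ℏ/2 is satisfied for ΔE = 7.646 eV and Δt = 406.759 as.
Yes, it satisfies the uncertainty relation.

Calculate the product ΔEΔt:
ΔE = 7.646 eV = 1.225e-18 J
ΔEΔt = (1.225e-18 J) × (4.068e-16 s)
ΔEΔt = 4.983e-34 J·s

Compare to the minimum allowed value ℏ/2:
ℏ/2 = 5.273e-35 J·s

Since ΔEΔt = 4.983e-34 J·s ≥ 5.273e-35 J·s = ℏ/2,
this satisfies the uncertainty relation.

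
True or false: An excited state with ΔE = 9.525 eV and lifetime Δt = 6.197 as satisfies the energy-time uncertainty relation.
No, it violates the uncertainty relation.

Calculate the product ΔEΔt:
ΔE = 9.525 eV = 1.526e-18 J
ΔEΔt = (1.526e-18 J) × (6.197e-18 s)
ΔEΔt = 9.457e-36 J·s

Compare to the minimum allowed value ℏ/2:
ℏ/2 = 5.273e-35 J·s

Since ΔEΔt = 9.457e-36 J·s < 5.273e-35 J·s = ℏ/2,
this violates the uncertainty relation.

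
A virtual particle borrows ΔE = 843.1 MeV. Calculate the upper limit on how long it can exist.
3.904 × 10^-25 s

Using the energy-time uncertainty principle:
ΔEΔt ≥ ℏ/2

For a virtual particle borrowing energy ΔE, the maximum lifetime is:
Δt_max = ℏ/(2ΔE)

Converting energy:
ΔE = 843.1 MeV = 1.351e-10 J

Δt_max = (1.055e-34 J·s) / (2 × 1.351e-10 J)
Δt_max = 3.904e-25 s = 3.904 × 10^-25 s

Virtual particles with higher borrowed energy exist for shorter times.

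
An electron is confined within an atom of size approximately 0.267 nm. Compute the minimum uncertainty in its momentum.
1.975 × 10^-25 kg·m/s

Using the Heisenberg uncertainty principle:
ΔxΔp ≥ ℏ/2

With Δx ≈ L = 2.670e-10 m (the confinement size):
Δp_min = ℏ/(2Δx)
Δp_min = (1.055e-34 J·s) / (2 × 2.670e-10 m)
Δp_min = 1.975e-25 kg·m/s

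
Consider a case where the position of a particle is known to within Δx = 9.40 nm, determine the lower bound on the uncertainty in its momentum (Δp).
5.609 × 10^-27 kg·m/s

Using the Heisenberg uncertainty principle:
ΔxΔp ≥ ℏ/2

The minimum uncertainty in momentum is:
Δp_min = ℏ/(2Δx)
Δp_min = (1.055e-34 J·s) / (2 × 9.400e-09 m)
Δp_min = 5.609e-27 kg·m/s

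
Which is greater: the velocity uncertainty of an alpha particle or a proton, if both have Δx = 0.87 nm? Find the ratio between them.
The proton has the larger minimum velocity uncertainty, by a ratio of 4.0.

For both particles, Δp_min = ℏ/(2Δx) = 6.061e-26 kg·m/s (same for both).

The velocity uncertainty is Δv = Δp/m:
- alpha particle: Δv = 6.061e-26 / 6.645e-27 = 9.121e+00 m/s = 9.121 m/s
- proton: Δv = 6.061e-26 / 1.673e-27 = 3.624e+01 m/s = 36.235 m/s

Ratio: 3.624e+01 / 9.121e+00 = 4.0

The lighter particle has larger velocity uncertainty because Δv ∝ 1/m.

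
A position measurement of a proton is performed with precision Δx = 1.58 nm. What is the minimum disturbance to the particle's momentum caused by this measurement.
3.337 × 10^-26 kg·m/s

The uncertainty principle implies that measuring position disturbs momentum:
ΔxΔp ≥ ℏ/2

When we measure position with precision Δx, we necessarily introduce a momentum uncertainty:
Δp ≥ ℏ/(2Δx)
Δp_min = (1.055e-34 J·s) / (2 × 1.580e-09 m)
Δp_min = 3.337e-26 kg·m/s

The more precisely we measure position, the greater the momentum disturbance.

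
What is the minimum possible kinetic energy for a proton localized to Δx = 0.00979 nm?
54.124 meV

Localizing a particle requires giving it sufficient momentum uncertainty:

1. From uncertainty principle: Δp ≥ ℏ/(2Δx)
   Δp_min = (1.055e-34 J·s) / (2 × 9.790e-12 m)
   Δp_min = 5.386e-24 kg·m/s

2. This momentum uncertainty corresponds to kinetic energy:
   KE ≈ (Δp)²/(2m) = (5.386e-24)²/(2 × 1.673e-27 kg)
   KE = 8.672e-21 J = 54.124 meV

Tighter localization requires more energy.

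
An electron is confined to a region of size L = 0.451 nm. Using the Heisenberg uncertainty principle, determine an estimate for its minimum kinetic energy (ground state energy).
46.828 meV

Using the uncertainty principle to estimate ground state energy:

1. The position uncertainty is approximately the confinement size:
   Δx ≈ L = 4.510e-10 m

2. From ΔxΔp ≥ ℏ/2, the minimum momentum uncertainty is:
   Δp ≈ ℏ/(2L) = 1.169e-25 kg·m/s

3. The kinetic energy is approximately:
   KE ≈ (Δp)²/(2m) = (1.169e-25)²/(2 × 9.109e-31 kg)
   KE ≈ 7.503e-21 J = 46.828 meV

This is an order-of-magnitude estimate of the ground state energy.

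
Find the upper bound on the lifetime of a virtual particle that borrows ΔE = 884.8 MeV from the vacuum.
3.720 × 10^-25 s

Using the energy-time uncertainty principle:
ΔEΔt ≥ ℏ/2

For a virtual particle borrowing energy ΔE, the maximum lifetime is:
Δt_max = ℏ/(2ΔE)

Converting energy:
ΔE = 884.8 MeV = 1.418e-10 J

Δt_max = (1.055e-34 J·s) / (2 × 1.418e-10 J)
Δt_max = 3.720e-25 s = 3.720 × 10^-25 s

Virtual particles with higher borrowed energy exist for shorter times.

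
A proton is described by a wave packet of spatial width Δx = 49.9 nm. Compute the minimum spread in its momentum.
1.057 × 10^-27 kg·m/s

For a wave packet, the spatial width Δx and momentum spread Δp are related by the uncertainty principle:
ΔxΔp ≥ ℏ/2

The minimum momentum spread is:
Δp_min = ℏ/(2Δx)
Δp_min = (1.055e-34 J·s) / (2 × 4.990e-08 m)
Δp_min = 1.057e-27 kg·m/s

A wave packet cannot have both a well-defined position and well-defined momentum.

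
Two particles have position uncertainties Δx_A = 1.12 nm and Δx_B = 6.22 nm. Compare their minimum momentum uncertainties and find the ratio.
Particle A has the larger minimum momentum uncertainty, by a factor of 5.55.

For each particle, the minimum momentum uncertainty is Δp_min = ℏ/(2Δx):

Particle A: Δp_A = ℏ/(2×1.120e-09 m) = 4.708e-26 kg·m/s
Particle B: Δp_B = ℏ/(2×6.220e-09 m) = 8.477e-27 kg·m/s

Ratio: Δp_A/Δp_B = 5.55

Since Δp_min ∝ 1/Δx, the particle with smaller position uncertainty (A) has larger momentum uncertainty.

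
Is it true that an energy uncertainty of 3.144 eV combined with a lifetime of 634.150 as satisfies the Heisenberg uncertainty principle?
Yes, it satisfies the uncertainty relation.

Calculate the product ΔEΔt:
ΔE = 3.144 eV = 5.037e-19 J
ΔEΔt = (5.037e-19 J) × (6.341e-16 s)
ΔEΔt = 3.194e-34 J·s

Compare to the minimum allowed value ℏ/2:
ℏ/2 = 5.273e-35 J·s

Since ΔEΔt = 3.194e-34 J·s ≥ 5.273e-35 J·s = ℏ/2,
this satisfies the uncertainty relation.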